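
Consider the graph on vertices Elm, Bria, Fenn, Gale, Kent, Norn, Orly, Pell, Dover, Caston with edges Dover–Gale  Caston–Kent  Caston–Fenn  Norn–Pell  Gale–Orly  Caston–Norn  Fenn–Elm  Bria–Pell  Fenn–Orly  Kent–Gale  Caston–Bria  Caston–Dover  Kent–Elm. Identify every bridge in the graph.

none

The edges on the cycle Caston-Norn-Pell-Bria-Caston are not bridges since each lies on that cycle.
Every edge lies on some cycle, so there are no bridges.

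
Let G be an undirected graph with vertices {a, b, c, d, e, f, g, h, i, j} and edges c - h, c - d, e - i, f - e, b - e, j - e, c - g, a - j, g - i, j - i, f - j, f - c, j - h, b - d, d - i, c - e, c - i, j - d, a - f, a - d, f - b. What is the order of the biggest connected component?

10

Starting from a we can reach a, b, c, d, e, f, g, h, i, j. That is one component of size 10.
The largest has 10 vertices.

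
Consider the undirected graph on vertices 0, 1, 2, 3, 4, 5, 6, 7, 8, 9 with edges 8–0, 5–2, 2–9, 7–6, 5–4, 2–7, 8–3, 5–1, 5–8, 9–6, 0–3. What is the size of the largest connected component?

10

Starting from 0 we can reach 0, 1, 2, 3, 4, 5, 6, 7, 8, 9. That is one component of size 10.
The largest has 10 vertices.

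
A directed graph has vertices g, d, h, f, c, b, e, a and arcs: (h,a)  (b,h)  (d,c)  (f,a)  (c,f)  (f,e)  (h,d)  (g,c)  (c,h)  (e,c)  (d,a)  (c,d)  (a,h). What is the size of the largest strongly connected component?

6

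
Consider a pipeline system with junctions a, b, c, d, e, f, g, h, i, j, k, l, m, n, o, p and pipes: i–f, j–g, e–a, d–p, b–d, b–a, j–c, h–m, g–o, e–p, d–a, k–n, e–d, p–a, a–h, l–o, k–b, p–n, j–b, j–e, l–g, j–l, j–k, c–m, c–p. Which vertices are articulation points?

Removing j increases the component count from 2 to 3, so j is a cut vertex.
By contrast removing f leaves 2 components; it is not a cut vertex. No other vertex is a cut vertex either.

j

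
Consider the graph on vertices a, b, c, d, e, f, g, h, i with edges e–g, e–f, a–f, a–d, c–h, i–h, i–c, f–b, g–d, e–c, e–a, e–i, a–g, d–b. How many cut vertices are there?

Removing e increases the component count from 1 to 2, so e is a cut vertex.
By contrast removing c leaves 1 component; it is not a cut vertex. No other vertex is a cut vertex either.

1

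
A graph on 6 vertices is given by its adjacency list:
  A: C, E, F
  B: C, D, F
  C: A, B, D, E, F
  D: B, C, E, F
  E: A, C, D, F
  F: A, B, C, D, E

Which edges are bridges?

The edges on the cycle E-D-C-B-F-E are not bridges since each lies on that cycle.
Every edge lies on some cycle, so there are no bridges.

none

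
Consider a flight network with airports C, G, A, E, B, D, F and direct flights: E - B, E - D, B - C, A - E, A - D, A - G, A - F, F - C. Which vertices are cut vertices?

A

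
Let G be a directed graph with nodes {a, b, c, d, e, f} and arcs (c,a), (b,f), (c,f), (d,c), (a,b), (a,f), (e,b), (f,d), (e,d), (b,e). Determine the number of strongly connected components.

1

{a, b, c, d, e, f} are all mutually reachable — one SCC of size 6.
That gives 1 strongly connected component.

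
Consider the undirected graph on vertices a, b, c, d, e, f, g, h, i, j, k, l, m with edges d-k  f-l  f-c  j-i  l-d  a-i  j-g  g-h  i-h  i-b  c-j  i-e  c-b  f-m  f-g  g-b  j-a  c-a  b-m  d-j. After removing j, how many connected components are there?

1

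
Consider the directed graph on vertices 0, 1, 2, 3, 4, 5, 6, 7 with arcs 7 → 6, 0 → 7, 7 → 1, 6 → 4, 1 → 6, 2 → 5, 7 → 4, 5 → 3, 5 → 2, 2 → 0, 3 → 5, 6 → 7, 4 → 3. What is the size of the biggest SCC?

8

{0, 1, 2, 3, 4, 5, 6, 7} are all mutually reachable — one SCC of size 8.
The largest has 8 vertices.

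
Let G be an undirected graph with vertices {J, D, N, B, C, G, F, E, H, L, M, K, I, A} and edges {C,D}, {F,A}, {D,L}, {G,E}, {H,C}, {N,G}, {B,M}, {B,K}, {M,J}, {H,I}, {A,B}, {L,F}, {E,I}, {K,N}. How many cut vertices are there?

Removing B increases the component count from 1 to 2, so B is a cut vertex.
Removing M increases the component count from 1 to 2, so M is a cut vertex.
By contrast removing G leaves 1 component; it is not a cut vertex. No other vertex is a cut vertex either.

2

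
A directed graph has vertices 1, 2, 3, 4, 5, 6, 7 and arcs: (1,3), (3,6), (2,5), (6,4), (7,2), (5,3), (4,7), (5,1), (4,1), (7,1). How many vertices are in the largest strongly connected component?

{1, 2, 3, 4, 5, 6, 7} are all mutually reachable — one SCC of size 7.
The largest has 7 vertices.

7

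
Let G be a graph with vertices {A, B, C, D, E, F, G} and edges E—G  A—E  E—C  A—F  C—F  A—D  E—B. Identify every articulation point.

A, E

Removing A increases the component count from 1 to 2, so A is a cut vertex.
Removing E increases the component count from 1 to 3, so E is a cut vertex.
By contrast removing F leaves 1 component; it is not a cut vertex. No other vertex is a cut vertex either.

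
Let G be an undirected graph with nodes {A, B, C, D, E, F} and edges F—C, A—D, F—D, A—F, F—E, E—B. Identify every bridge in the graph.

B-E, C-F, E-F

The edges on the cycle A-F-D-A are not bridges since each lies on that cycle.
But removing E—B disconnects E from B; removing F—E disconnects F from E; removing F—C disconnects F from C — these are bridges.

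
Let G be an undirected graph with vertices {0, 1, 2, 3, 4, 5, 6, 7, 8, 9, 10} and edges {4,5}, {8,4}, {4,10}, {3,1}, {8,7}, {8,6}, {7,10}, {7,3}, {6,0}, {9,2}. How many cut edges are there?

6

The edges on the cycle 8-7-10-4-8 are not bridges since each lies on that cycle.
But removing 3-7 disconnects 3 from 7; removing 4-5 disconnects 4 from 5; removing 9-2 disconnects 9 from 2; removing 0-6 disconnects 0 from 6 — these are bridges.
In total 6 edges are bridges.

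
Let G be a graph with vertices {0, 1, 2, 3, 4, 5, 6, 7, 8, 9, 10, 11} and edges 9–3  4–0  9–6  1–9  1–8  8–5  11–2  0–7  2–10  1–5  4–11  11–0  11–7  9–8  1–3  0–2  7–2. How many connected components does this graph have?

Starting from 0 we can reach 0, 2, 4, 7, 10, 11. That is one component of size 6.
Starting from 1 we can reach 1, 3, 5, 6, 8, 9. That is one component of size 6.
Total: 2 components.

2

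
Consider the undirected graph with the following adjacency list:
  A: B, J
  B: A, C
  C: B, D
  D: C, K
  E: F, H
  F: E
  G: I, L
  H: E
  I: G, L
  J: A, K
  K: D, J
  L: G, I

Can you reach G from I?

Yes

From I we can reach G, I, L, which includes G.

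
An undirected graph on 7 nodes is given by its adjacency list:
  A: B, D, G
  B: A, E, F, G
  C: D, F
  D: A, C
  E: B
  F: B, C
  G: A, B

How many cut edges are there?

The edges on the cycle B-A-D-C-F-B are not bridges since each lies on that cycle.
But removing E-B disconnects E from B — this is a bridge.

1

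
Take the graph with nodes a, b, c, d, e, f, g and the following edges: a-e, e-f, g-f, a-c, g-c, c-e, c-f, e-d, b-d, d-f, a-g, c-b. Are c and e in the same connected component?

Yes

From c we can reach a, b, c, d, e, f, g, which includes e.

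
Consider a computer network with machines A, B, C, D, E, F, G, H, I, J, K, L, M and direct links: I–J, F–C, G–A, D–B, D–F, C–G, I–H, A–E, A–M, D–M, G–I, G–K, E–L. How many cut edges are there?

7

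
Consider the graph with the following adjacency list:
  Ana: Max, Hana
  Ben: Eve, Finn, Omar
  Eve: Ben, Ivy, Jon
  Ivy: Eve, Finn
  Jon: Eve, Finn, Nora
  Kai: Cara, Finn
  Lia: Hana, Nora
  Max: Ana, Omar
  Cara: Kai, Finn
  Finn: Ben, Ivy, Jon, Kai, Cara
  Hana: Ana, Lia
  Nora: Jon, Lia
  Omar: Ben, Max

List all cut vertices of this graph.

Removing Finn increases the component count from 1 to 2, so Finn is a cut vertex.
By contrast removing Lia leaves 1 component; it is not a cut vertex. No other vertex is a cut vertex either.

Finn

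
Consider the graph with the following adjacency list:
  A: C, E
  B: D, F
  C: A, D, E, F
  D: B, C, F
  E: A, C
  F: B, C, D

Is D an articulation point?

Deleting D leaves 1 component (was 1) (its neighbors B, C, F remain connected to each other), so D is not a cut vertex.

No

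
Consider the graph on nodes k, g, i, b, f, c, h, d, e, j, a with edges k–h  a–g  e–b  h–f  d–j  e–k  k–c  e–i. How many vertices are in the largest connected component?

7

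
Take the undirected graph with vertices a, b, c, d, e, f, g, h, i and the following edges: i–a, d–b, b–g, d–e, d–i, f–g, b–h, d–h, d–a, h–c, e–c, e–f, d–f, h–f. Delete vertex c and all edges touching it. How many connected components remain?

With c gone, the remaining components are: {a, b, d, e, f, g, h, i}.
That is 1 component.

1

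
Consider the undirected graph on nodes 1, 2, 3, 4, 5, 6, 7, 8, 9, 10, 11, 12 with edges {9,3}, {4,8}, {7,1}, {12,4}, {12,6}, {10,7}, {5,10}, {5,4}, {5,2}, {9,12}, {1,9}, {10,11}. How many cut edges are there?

5

The edges on the cycle 5-10-7-1-9-12-4-5 are not bridges since each lies on that cycle.
But removing 3 - 9 disconnects 3 from 9; removing 11 - 10 disconnects 11 from 10; removing 8 - 4 disconnects 8 from 4; removing 12 - 6 disconnects 12 from 6 — these are bridges.
In total 5 edges are bridges.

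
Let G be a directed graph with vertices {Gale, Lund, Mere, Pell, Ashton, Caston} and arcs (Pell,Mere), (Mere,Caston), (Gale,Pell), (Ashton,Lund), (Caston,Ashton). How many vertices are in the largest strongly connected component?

{Mere} is an SCC by itself.
{Lund} is an SCC by itself.
{Ashton} is an SCC by itself.
{Pell} is an SCC by itself.
{Gale} is an SCC by itself.
(and 1 more singleton SCC)
The largest has 1 vertex.

1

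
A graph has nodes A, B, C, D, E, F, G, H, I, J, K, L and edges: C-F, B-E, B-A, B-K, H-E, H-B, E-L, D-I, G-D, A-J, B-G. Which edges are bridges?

The edges on the cycle H-B-E-H are not bridges since each lies on that cycle.
But removing B-G disconnects B from G; removing A-J disconnects A from J; removing E-L disconnects E from L; removing G-D disconnects G from D — these are bridges.
In total 8 edges are bridges.

A-B, A-J, B-G, B-K, C-F, D-G, D-I, E-L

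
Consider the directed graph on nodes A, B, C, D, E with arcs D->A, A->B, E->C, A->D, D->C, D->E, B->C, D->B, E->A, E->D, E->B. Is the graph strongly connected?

No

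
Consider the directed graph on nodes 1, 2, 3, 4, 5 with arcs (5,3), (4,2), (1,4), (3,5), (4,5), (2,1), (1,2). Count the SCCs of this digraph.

2

{1, 2, 4} are all mutually reachable — one SCC of size 3.
{3, 5} are all mutually reachable — one SCC of size 2.
That gives 2 strongly connected components.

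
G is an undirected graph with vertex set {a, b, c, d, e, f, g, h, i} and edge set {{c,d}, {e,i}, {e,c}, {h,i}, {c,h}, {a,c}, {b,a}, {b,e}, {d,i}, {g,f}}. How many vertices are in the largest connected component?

7

Starting from f we can reach f, g. That is one component of size 2.
Starting from a we can reach a, b, c, d, e, h, i. That is one component of size 7.
The largest has 7 vertices.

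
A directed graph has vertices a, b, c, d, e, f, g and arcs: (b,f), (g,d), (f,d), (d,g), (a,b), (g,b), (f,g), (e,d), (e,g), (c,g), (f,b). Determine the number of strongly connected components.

4

{b, d, f, g} are all mutually reachable — one SCC of size 4.
{e} is an SCC by itself.
{a} is an SCC by itself.
{c} is an SCC by itself.
That gives 4 strongly connected components.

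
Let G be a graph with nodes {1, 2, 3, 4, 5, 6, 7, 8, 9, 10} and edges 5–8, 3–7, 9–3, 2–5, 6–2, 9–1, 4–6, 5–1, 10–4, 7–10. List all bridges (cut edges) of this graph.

5-8

The edges on the cycle 9-3-7-10-4-6-2-5-1-9 are not bridges since each lies on that cycle.
But removing 8–5 disconnects 8 from 5 — this is a bridge.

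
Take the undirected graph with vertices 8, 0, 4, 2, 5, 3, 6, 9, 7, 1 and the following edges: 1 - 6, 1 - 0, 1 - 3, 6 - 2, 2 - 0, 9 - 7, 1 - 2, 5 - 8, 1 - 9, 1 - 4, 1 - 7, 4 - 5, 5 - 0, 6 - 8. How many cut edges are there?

1

The edges on the cycle 1-4-5-8-6-1 are not bridges since each lies on that cycle.
But removing 1 - 3 disconnects 1 from 3 — this is a bridge.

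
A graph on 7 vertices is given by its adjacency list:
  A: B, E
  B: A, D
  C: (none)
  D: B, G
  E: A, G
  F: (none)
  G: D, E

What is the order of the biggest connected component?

C is isolated — a component by itself.
F is isolated — a component by itself.
Starting from A we can reach A, B, D, E, G. That is one component of size 5.
The largest has 5 vertices.

5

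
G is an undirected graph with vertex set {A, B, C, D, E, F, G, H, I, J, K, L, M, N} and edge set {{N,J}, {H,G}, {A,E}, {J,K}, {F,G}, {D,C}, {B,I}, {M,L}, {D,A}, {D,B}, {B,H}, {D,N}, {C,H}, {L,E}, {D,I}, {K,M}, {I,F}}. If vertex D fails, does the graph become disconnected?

Deleting D raises the number of components from 1 to 2, so D is a cut vertex.

Yes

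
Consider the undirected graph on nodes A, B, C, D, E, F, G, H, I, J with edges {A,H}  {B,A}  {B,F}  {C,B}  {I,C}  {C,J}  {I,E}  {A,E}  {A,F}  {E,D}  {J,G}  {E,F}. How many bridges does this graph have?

4

The edges on the cycle I-C-B-A-E-I are not bridges since each lies on that cycle.
But removing H–A disconnects H from A; removing C–J disconnects C from J; removing J–G disconnects J from G; removing D–E disconnects D from E — these are bridges.
That makes 4 bridges.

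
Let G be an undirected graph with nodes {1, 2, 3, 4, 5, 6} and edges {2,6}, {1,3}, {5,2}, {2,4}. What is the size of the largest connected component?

4

Starting from 1 we can reach 1, 3. That is one component of size 2.
Starting from 2 we can reach 2, 4, 5, 6. That is one component of size 4.
The largest has 4 vertices.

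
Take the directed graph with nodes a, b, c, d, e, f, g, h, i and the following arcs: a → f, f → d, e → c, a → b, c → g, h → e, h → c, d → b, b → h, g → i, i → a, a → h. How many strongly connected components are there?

1

{a, b, c, d, e, f, g, h, i} are all mutually reachable — one SCC of size 9.
That gives 1 strongly connected component.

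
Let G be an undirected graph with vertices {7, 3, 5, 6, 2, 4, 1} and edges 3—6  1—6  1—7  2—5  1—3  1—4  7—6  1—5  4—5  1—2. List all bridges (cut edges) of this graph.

The edges on the cycle 1-7-6-1 are not bridges since each lies on that cycle.
Every edge lies on some cycle, so there are no bridges.

none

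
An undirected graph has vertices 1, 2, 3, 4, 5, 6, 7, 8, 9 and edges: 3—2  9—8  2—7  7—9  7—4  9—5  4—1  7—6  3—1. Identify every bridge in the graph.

The edges on the cycle 3-2-7-4-1-3 are not bridges since each lies on that cycle.
But removing 8—9 disconnects 8 from 9; removing 9—5 disconnects 9 from 5; removing 7—6 disconnects 7 from 6; removing 7—9 disconnects 7 from 9 — these are bridges.

5-9, 6-7, 7-9, 8-9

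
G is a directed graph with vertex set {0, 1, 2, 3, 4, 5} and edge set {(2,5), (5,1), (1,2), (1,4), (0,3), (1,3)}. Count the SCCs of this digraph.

4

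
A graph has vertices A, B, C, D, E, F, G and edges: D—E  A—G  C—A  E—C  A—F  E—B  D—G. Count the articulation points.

2

Removing A increases the component count from 1 to 2, so A is a cut vertex.
Removing E increases the component count from 1 to 2, so E is a cut vertex.
By contrast removing D leaves 1 component; it is not a cut vertex. No other vertex is a cut vertex either.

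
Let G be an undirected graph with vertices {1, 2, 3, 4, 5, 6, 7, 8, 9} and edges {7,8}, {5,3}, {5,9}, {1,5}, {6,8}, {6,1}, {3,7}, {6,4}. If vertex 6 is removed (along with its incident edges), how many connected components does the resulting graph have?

3

With 6 gone, the remaining components are: {2}; {4}; {1, 3, 5, 7, 8, 9}.
That is 3 components.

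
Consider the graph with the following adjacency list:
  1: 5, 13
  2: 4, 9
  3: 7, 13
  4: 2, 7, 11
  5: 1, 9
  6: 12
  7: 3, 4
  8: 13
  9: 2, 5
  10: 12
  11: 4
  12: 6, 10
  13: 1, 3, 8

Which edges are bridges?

10-12, 11-4, 12-6, 13-8

The edges on the cycle 4-2-9-5-1-13-3-7-4 are not bridges since each lies on that cycle.
But removing 12-6 disconnects 12 from 6; removing 10-12 disconnects 10 from 12; removing 8-13 disconnects 8 from 13; removing 4-11 disconnects 4 from 11 — these are bridges.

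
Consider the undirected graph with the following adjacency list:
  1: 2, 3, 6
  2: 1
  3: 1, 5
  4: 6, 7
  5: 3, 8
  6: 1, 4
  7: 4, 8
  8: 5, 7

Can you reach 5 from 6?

Yes

From 6 we can reach 1, 2, 3, 4, 5, 6, 7, 8, which includes 5.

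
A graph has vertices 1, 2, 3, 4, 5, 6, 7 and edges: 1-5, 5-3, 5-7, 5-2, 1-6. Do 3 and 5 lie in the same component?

From 3 we can reach 1, 2, 3, 5, 6, 7, which includes 5.

Yes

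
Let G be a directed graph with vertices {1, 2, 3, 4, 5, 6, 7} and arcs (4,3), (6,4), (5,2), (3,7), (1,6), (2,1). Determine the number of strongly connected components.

7

{4} is an SCC by itself.
{2} is an SCC by itself.
{3} is an SCC by itself.
{1} is an SCC by itself.
{7} is an SCC by itself.
(and 2 more singleton SCCs)
That gives 7 strongly connected components.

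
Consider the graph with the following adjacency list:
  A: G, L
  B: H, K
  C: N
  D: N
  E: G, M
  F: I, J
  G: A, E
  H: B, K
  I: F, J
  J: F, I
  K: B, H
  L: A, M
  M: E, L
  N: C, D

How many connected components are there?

Starting from F we can reach F, I, J. That is one component of size 3.
Starting from C we can reach C, D, N. That is one component of size 3.
Starting from B we can reach B, H, K. That is one component of size 3.
Starting from A we can reach A, E, G, L, M. That is one component of size 5.
Total: 4 components.

4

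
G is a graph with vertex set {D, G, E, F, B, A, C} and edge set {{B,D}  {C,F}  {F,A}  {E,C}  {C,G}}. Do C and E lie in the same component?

Yes

From C we can reach A, C, E, F, G, which includes E.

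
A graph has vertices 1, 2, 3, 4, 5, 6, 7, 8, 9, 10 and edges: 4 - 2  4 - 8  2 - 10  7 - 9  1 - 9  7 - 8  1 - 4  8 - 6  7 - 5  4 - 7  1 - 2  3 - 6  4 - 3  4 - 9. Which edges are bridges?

10-2, 5-7

The edges on the cycle 4-7-8-6-3-4 are not bridges since each lies on that cycle.
But removing 7 - 5 disconnects 7 from 5; removing 2 - 10 disconnects 2 from 10 — these are bridges.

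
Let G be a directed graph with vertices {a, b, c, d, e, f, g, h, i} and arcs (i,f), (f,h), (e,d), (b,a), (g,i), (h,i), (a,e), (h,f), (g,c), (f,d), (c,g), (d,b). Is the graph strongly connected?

No

There is no directed path from h to g, so the graph is not strongly connected.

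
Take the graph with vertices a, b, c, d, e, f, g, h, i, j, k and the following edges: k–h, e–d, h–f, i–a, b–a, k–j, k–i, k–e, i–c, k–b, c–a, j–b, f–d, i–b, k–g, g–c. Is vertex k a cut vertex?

Yes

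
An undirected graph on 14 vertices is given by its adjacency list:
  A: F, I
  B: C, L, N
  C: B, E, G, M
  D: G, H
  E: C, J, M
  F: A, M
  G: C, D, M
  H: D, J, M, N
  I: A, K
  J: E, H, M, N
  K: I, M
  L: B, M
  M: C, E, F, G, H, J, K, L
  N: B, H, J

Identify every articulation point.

Removing M increases the component count from 1 to 2, so M is a cut vertex.
By contrast removing J leaves 1 component; it is not a cut vertex. No other vertex is a cut vertex either.

M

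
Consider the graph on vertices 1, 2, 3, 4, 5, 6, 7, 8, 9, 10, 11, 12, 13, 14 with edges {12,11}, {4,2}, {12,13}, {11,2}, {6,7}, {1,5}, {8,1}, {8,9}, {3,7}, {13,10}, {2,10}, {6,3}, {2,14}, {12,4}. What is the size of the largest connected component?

Starting from 3 we can reach 3, 6, 7. That is one component of size 3.
Starting from 1 we can reach 1, 5, 8, 9. That is one component of size 4.
Starting from 2 we can reach 2, 4, 10, 11, 12, 13, 14. That is one component of size 7.
The largest has 7 vertices.

7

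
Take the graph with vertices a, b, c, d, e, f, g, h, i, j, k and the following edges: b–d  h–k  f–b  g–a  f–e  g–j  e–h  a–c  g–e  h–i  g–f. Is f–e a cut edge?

No

After removing f–e, the path f-g-e still connects them, so the edge is not a bridge.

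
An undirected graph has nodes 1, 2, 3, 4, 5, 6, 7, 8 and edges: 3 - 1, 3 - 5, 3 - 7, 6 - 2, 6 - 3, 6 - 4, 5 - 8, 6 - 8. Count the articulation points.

2

Removing 3 increases the component count from 1 to 3, so 3 is a cut vertex.
Removing 6 increases the component count from 1 to 3, so 6 is a cut vertex.
By contrast removing 1 leaves 1 component; it is not a cut vertex. No other vertex is a cut vertex either.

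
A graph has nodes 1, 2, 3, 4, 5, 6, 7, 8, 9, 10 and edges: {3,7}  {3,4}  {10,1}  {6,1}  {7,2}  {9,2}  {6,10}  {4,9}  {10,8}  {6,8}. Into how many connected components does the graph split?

3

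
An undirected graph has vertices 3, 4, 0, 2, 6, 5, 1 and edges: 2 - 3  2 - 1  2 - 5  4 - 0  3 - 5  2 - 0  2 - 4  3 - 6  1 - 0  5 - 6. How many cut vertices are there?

Removing 2 increases the component count from 1 to 2, so 2 is a cut vertex.
By contrast removing 1 leaves 1 component; it is not a cut vertex. No other vertex is a cut vertex either.

1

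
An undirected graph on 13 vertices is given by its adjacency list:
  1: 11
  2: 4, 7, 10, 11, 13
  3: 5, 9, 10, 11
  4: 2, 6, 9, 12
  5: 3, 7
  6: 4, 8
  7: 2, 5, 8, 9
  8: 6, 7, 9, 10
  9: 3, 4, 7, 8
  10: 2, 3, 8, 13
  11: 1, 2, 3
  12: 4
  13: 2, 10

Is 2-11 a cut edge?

No

After removing 2-11, the path 2-10-3-11 still connects them, so the edge is not a bridge.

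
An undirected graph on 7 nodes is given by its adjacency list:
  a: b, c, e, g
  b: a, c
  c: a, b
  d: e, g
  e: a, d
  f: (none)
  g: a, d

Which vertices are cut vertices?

a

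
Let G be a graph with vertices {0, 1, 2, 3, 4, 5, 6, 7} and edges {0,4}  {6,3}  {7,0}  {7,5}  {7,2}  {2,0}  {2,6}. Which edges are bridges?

0-4, 2-6, 3-6, 5-7

The edges on the cycle 7-2-0-7 are not bridges since each lies on that cycle.
But removing 2-6 disconnects 2 from 6; removing 6-3 disconnects 6 from 3; removing 0-4 disconnects 0 from 4; removing 7-5 disconnects 7 from 5 — these are bridges.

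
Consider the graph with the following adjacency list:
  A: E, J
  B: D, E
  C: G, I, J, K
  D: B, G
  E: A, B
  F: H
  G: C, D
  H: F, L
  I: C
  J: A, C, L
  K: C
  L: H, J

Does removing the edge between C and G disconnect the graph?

No

After removing C-G, the path C-J-A-E-B-D-G still connects them, so the edge is not a bridge.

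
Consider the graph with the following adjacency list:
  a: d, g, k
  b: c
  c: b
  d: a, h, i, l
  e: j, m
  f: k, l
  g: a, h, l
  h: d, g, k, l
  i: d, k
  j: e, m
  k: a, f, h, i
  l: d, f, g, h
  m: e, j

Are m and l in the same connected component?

No

The component containing m is {e, j, m}, and l is not in it.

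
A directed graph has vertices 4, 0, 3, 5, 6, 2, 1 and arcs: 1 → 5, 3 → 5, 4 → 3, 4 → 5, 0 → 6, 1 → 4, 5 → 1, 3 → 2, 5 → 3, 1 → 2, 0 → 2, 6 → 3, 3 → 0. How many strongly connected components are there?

2

{0, 1, 3, 4, 5, 6} are all mutually reachable — one SCC of size 6.
{2} is an SCC by itself.
That gives 2 strongly connected components.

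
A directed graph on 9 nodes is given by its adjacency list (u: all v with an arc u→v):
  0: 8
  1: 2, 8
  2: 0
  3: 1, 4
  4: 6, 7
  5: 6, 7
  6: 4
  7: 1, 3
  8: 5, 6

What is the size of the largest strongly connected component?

9

{0, 1, 2, 3, 4, 5, 6, 7, 8} are all mutually reachable — one SCC of size 9.
The largest has 9 vertices.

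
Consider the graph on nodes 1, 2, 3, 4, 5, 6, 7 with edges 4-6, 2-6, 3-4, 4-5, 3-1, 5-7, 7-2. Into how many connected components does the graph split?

1

Starting from 1 we can reach 1, 2, 3, 4, 5, 6, 7. That is one component of size 7.
Total: 1 component.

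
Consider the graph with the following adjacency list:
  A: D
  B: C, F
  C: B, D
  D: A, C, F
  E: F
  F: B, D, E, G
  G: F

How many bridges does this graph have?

The edges on the cycle F-B-C-D-F are not bridges since each lies on that cycle.
But removing F-E disconnects F from E; removing D-A disconnects D from A; removing F-G disconnects F from G — these are bridges.
That makes 3 bridges.

3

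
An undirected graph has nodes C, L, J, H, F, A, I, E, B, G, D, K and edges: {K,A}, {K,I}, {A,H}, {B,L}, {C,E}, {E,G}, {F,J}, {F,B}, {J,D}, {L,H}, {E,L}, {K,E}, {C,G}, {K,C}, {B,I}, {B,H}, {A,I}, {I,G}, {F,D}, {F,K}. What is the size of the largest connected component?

Starting from A we can reach A, B, C, D, E, F, G, H, I, J, K, L. That is one component of size 12.
The largest has 12 vertices.

12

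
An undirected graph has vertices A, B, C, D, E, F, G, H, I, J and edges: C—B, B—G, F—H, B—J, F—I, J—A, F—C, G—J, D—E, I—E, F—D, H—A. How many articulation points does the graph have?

1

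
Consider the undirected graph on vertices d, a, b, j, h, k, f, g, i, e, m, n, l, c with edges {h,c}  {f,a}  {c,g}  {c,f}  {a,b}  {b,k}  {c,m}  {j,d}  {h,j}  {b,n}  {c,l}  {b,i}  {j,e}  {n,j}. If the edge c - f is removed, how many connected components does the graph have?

c and f are still connected via c-h-j-n-b-a-f, so the component count stays at 1.

1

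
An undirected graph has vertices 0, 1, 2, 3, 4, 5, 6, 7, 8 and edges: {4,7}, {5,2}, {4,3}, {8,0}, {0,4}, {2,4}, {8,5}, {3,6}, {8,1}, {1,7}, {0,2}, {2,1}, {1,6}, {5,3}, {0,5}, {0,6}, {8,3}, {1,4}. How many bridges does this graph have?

The edges on the cycle 8-0-4-3-5-8 are not bridges since each lies on that cycle.
Every edge lies on some cycle, so there are no bridges.

0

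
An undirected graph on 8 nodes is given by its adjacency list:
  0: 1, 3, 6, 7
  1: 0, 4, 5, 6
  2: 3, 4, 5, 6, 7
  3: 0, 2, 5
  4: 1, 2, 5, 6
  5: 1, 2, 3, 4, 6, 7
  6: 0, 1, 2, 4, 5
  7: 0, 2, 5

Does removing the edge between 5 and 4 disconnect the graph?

After removing 5-4, the path 5-2-4 still connects them, so the edge is not a bridge.

No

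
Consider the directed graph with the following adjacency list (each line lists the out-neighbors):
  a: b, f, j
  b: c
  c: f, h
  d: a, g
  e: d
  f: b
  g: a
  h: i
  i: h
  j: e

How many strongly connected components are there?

3

{a, d, e, g, j} are all mutually reachable — one SCC of size 5.
{b, c, f} are all mutually reachable — one SCC of size 3.
{h, i} are all mutually reachable — one SCC of size 2.
That gives 3 strongly connected components.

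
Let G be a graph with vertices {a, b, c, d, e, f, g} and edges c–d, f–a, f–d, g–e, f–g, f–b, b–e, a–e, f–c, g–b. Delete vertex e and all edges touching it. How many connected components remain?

1

With e gone, the remaining components are: {a, b, c, d, f, g}.
That is 1 component.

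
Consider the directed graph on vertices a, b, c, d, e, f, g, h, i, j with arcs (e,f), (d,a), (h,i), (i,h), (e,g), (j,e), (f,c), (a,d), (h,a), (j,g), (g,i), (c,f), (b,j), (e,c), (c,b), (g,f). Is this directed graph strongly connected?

There is no directed path from h to j, so the graph is not strongly connected.

No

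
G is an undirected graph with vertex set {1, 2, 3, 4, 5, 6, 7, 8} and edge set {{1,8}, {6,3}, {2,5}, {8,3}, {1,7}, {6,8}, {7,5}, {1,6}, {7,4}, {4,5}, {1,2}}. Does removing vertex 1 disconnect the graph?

Deleting 1 raises the number of components from 1 to 2, so 1 is a cut vertex.

Yes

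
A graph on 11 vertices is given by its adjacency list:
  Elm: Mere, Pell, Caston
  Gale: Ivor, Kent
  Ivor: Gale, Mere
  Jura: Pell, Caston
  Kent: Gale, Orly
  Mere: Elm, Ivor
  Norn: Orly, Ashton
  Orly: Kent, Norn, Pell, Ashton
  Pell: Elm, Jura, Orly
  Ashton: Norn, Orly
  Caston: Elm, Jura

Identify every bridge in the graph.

none

The edges on the cycle Orly-Ashton-Norn-Orly are not bridges since each lies on that cycle.
Every edge lies on some cycle, so there are no bridges.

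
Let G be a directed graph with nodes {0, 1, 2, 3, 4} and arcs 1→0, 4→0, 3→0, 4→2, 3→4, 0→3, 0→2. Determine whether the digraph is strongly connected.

No

There is no directed path from 2 to 4, so the graph is not strongly connected.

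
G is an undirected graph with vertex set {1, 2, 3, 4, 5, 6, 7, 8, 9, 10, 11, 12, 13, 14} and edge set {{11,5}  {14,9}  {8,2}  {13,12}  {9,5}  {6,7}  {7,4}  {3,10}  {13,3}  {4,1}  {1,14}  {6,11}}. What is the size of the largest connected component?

8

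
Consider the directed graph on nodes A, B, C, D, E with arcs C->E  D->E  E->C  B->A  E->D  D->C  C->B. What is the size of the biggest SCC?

{C, D, E} are all mutually reachable — one SCC of size 3.
{B} is an SCC by itself.
{A} is an SCC by itself.
The largest has 3 vertices.

3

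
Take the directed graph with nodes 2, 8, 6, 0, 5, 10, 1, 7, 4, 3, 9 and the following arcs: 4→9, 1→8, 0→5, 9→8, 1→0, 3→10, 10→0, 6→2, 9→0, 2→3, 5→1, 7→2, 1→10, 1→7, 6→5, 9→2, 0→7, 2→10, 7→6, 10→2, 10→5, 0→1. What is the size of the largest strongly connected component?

8

{0, 1, 2, 3, 5, 6, 7, 10} are all mutually reachable — one SCC of size 8.
{4} is an SCC by itself.
{9} is an SCC by itself.
{8} is an SCC by itself.
The largest has 8 vertices.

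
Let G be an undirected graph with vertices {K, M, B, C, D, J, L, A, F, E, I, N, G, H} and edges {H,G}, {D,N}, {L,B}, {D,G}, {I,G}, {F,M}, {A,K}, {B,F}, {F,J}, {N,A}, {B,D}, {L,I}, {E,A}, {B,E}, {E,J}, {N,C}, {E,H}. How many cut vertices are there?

3

Removing A increases the component count from 1 to 2, so A is a cut vertex.
Removing F increases the component count from 1 to 2, so F is a cut vertex.
Removing N increases the component count from 1 to 2, so N is a cut vertex.
By contrast removing D leaves 1 component; it is not a cut vertex. No other vertex is a cut vertex either.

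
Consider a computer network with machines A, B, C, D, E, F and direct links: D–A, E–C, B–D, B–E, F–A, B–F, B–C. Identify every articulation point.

B

Removing B increases the component count from 1 to 2, so B is a cut vertex.
By contrast removing A leaves 1 component; it is not a cut vertex. No other vertex is a cut vertex either.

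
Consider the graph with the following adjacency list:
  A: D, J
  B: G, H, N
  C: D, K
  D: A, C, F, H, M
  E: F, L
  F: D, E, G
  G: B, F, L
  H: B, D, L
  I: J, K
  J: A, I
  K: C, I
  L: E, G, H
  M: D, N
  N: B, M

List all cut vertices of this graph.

Removing D increases the component count from 1 to 2, so D is a cut vertex.
By contrast removing K leaves 1 component; it is not a cut vertex. No other vertex is a cut vertex either.

D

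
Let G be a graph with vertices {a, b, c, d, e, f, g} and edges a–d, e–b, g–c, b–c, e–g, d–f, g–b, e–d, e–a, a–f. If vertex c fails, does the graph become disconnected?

No

Deleting c leaves 1 component (was 1) (its neighbors b, g remain connected to each other), so c is not a cut vertex.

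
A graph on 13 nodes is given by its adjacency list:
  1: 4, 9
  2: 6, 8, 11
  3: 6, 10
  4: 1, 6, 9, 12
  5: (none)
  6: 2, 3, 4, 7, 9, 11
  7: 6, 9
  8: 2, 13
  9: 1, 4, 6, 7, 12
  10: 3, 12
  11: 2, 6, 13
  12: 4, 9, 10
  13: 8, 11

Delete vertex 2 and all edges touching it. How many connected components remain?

2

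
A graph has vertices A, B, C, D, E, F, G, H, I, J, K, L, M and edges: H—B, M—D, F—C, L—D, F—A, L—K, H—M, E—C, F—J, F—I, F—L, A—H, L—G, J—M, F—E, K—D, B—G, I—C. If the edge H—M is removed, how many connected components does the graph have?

1

H and M are still connected via H-A-F-J-M, so the component count stays at 1.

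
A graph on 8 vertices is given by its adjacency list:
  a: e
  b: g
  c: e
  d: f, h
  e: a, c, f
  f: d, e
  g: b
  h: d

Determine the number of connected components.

2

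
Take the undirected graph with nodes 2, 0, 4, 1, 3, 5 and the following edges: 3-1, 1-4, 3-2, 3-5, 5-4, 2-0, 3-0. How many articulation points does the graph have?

Removing 3 increases the component count from 1 to 2, so 3 is a cut vertex.
By contrast removing 4 leaves 1 component; it is not a cut vertex. No other vertex is a cut vertex either.

1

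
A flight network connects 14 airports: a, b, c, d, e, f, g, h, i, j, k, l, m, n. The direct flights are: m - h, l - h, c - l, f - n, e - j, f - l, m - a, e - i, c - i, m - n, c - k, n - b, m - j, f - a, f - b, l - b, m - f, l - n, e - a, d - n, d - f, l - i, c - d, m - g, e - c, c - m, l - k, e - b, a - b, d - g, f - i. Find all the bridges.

The edges on the cycle c-m-h-l-c are not bridges since each lies on that cycle.
Every edge lies on some cycle, so there are no bridges.

none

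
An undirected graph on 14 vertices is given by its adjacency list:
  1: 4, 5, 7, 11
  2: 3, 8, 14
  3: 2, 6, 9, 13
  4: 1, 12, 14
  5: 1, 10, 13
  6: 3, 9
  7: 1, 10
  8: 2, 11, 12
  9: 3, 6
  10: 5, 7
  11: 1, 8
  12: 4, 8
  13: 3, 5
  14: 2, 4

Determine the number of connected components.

Starting from 1 we can reach 1, 2, 3, 4, 5, 6, 7, 8, 9, 10, 11, 12, 13, 14. That is one component of size 14.
Total: 1 component.

1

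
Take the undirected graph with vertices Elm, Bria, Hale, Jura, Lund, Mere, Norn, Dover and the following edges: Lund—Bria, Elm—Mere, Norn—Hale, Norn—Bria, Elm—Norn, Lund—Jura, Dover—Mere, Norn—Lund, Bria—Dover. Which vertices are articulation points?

Removing Lund increases the component count from 1 to 2, so Lund is a cut vertex.
Removing Norn increases the component count from 1 to 2, so Norn is a cut vertex.
By contrast removing Bria leaves 1 component; it is not a cut vertex. No other vertex is a cut vertex either.

Lund, Norn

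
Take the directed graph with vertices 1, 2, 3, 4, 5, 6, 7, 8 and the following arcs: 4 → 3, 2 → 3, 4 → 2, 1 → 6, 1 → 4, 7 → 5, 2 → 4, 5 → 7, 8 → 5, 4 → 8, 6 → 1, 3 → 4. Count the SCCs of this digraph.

{2, 3, 4} are all mutually reachable — one SCC of size 3.
{1, 6} are all mutually reachable — one SCC of size 2.
{5, 7} are all mutually reachable — one SCC of size 2.
{8} is an SCC by itself.
That gives 4 strongly connected components.

4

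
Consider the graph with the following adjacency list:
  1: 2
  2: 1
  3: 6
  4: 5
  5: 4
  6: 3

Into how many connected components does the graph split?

3

Starting from 3 we can reach 3, 6. That is one component of size 2.
Starting from 4 we can reach 4, 5. That is one component of size 2.
Starting from 1 we can reach 1, 2. That is one component of size 2.
Total: 3 components.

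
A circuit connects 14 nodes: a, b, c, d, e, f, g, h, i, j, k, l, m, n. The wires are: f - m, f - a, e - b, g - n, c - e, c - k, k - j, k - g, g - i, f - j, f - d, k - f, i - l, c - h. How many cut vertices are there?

Removing c increases the component count from 1 to 3, so c is a cut vertex.
Removing e increases the component count from 1 to 2, so e is a cut vertex.
Removing f increases the component count from 1 to 4, so f is a cut vertex.
Likewise g, i, k are cut vertices.
By contrast removing j leaves 1 component; it is not a cut vertex. No other vertex is a cut vertex either.

6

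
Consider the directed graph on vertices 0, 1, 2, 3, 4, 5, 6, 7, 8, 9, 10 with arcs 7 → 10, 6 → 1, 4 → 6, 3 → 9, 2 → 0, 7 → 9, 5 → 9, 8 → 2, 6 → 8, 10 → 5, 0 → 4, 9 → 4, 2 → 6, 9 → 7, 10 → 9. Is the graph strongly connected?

There is no directed path from 1 to 7, so the graph is not strongly connected.

No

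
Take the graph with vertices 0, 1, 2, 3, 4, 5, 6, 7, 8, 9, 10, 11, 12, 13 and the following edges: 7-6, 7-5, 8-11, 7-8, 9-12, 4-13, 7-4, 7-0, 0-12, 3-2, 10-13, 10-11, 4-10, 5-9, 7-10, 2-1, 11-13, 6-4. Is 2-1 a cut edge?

Yes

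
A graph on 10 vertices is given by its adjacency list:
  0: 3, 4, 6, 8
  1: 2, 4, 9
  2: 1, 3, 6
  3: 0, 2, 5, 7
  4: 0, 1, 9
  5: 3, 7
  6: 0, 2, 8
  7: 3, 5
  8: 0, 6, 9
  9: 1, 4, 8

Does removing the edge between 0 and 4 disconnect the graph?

After removing 0-4, the path 0-8-9-4 still connects them, so the edge is not a bridge.

No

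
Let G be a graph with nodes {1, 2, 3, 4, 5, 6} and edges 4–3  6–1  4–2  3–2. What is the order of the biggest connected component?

5 is isolated — a component by itself.
Starting from 1 we can reach 1, 6. That is one component of size 2.
Starting from 2 we can reach 2, 3, 4. That is one component of size 3.
The largest has 3 vertices.

3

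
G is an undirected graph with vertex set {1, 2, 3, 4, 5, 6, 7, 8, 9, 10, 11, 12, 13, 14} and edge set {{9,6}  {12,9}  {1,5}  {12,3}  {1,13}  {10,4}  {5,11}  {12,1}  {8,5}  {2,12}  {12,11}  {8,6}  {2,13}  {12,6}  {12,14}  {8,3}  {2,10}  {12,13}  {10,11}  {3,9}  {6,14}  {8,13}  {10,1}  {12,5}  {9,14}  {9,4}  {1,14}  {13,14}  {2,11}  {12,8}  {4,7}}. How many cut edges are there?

1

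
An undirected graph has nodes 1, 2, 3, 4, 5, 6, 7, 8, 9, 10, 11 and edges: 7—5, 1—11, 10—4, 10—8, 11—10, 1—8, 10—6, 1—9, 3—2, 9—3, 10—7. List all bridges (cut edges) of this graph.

1-9, 10-4, 10-6, 10-7, 2-3, 3-9, 5-7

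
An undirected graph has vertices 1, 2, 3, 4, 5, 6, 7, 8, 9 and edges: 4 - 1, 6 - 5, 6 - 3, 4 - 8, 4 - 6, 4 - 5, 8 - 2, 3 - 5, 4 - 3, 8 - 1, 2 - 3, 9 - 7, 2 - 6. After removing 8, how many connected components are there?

2

With 8 gone, the remaining components are: {7, 9}; {1, 2, 3, 4, 5, 6}.
That is 2 components.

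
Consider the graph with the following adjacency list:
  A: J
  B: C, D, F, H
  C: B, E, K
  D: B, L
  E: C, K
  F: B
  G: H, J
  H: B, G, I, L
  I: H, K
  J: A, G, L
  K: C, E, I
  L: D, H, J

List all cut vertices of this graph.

B, J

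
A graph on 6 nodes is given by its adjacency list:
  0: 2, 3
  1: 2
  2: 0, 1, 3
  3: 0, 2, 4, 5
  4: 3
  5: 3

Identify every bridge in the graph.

The edges on the cycle 2-3-0-2 are not bridges since each lies on that cycle.
But removing 3-5 disconnects 3 from 5; removing 3-4 disconnects 3 from 4; removing 2-1 disconnects 2 from 1 — these are bridges.

1-2, 3-4, 3-5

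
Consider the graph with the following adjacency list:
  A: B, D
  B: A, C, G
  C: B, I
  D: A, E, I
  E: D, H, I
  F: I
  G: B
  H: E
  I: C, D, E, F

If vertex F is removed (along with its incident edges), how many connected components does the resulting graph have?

1

With F gone, the remaining components are: {A, B, C, D, E, G, H, I}.
That is 1 component.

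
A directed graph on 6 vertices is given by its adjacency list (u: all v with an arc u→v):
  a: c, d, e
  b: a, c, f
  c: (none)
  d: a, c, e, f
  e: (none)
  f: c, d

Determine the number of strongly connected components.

4

{a, d, f} are all mutually reachable — one SCC of size 3.
{b} is an SCC by itself.
{e} is an SCC by itself.
{c} is an SCC by itself.
That gives 4 strongly connected components.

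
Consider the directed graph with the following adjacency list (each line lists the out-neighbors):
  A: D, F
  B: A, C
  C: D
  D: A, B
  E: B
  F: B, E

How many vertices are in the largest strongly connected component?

6

{A, B, C, D, E, F} are all mutually reachable — one SCC of size 6.
The largest has 6 vertices.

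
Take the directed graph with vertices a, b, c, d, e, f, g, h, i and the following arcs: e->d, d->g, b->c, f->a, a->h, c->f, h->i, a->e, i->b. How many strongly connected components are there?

4

{a, b, c, f, h, i} are all mutually reachable — one SCC of size 6.
{d} is an SCC by itself.
{g} is an SCC by itself.
{e} is an SCC by itself.
That gives 4 strongly connected components.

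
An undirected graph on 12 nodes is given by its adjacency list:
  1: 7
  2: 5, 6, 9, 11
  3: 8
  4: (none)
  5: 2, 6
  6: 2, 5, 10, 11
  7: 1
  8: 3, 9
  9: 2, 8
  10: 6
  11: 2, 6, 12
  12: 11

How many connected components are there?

3

4 is isolated — a component by itself.
Starting from 1 we can reach 1, 7. That is one component of size 2.
Starting from 2 we can reach 2, 3, 5, 6, 8, 9, 10, 11, 12. That is one component of size 9.
Total: 3 components.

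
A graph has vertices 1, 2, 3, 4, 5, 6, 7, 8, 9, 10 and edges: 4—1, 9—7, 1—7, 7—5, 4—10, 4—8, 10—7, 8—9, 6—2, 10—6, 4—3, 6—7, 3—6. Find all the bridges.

2-6, 5-7

The edges on the cycle 4-8-9-7-1-4 are not bridges since each lies on that cycle.
But removing 6—2 disconnects 6 from 2; removing 7—5 disconnects 7 from 5 — these are bridges.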